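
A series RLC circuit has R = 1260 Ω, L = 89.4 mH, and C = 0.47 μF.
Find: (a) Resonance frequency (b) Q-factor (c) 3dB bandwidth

Step 1 — Resonance condition Im(Z)=0 gives ω₀ = 1/√(LC).
Step 2 — ω₀ = 1/√(0.0894·4.7e-07) = 4878 rad/s.
Step 3 — f₀ = ω₀/(2π) = 776.4 Hz.
Step 4 — Series Q: Q = ω₀L/R = 4878·0.0894/1260 = 0.3461.
Step 5 — 3dB bandwidth: Δω = ω₀/Q = 1.409e+04 rad/s; BW = Δω/(2π) = 2243 Hz.

(a) f₀ = 776.4 Hz  (b) Q = 0.3461  (c) BW = 2243 Hz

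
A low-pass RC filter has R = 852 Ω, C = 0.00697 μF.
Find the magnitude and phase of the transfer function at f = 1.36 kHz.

Step 1 — Angular frequency: ω = 2π·1360 = 8545 rad/s.
Step 2 — Transfer function: H(jω) = 1/(1 + jωRC).
Step 3 — Denominator: 1 + jωRC = 1 + j·8545·852·6.97e-09 = 1 + j0.05074.
Step 4 — H = 0.9974 - j0.05061.
Step 5 — Magnitude: |H| = 0.9987 (-0.0 dB); phase: φ = -2.9°.

|H| = 0.9987 (-0.0 dB), φ = -2.9°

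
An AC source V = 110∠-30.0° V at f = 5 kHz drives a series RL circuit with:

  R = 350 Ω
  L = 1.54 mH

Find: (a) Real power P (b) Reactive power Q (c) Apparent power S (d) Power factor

Step 1 — Angular frequency: ω = 2π·f = 2π·5000 = 3.142e+04 rad/s.
Step 2 — Component impedances:
  R: Z = R = 350 Ω
  L: Z = jωL = j·3.142e+04·0.00154 = 0 + j48.38 Ω
Step 3 — Series combination: Z_total = R + L = 350 + j48.38 Ω = 353.3∠7.9° Ω.
Step 4 — Source phasor: V = 110∠-30.0° V = 95.26 - j55 V.
Step 5 — Current: I = V / Z = 0.2458 - j0.1911 A = 0.3113∠-37.9° A.
Step 6 — Complex power: S = V·I* = 33.92 + j4.689 VA.
Step 7 — Real power: P = Re(S) = 33.92 W.
Step 8 — Reactive power: Q = Im(S) = 4.689 VAR.
Step 9 — Apparent power: |S| = 34.25 VA.
Step 10 — Power factor: PF = P/|S| = 0.9906 (lagging).

(a) P = 33.92 W  (b) Q = 4.689 VAR  (c) S = 34.25 VA  (d) PF = 0.9906 (lagging)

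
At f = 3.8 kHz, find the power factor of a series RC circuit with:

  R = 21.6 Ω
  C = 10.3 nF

Step 1 — Angular frequency: ω = 2π·f = 2π·3800 = 2.388e+04 rad/s.
Step 2 — Component impedances:
  R: Z = R = 21.6 Ω
  C: Z = 1/(jωC) = -j/(ω·C) = 0 - j4066 Ω
Step 3 — Series combination: Z_total = R + C = 21.6 - j4066 Ω = 4066∠-89.7° Ω.
Step 4 — Power factor: PF = cos(φ) = Re(Z)/|Z| = 21.6/4066 = 0.005312.
Step 5 — Type: Im(Z) = -4066 ⇒ leading (phase φ = -89.7°).

PF = 0.005312 (leading, φ = -89.7°)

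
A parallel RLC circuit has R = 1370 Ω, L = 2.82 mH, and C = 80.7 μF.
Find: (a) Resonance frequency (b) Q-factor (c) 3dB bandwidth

Step 1 — Resonance: ω₀ = 1/√(LC) = 1/√(0.00282·8.07e-05) = 2096 rad/s.
Step 2 — f₀ = ω₀/(2π) = 333.6 Hz.
Step 3 — Parallel Q: Q = R/(ω₀L) = 1370/(2096·0.00282) = 231.8.
Step 4 — Bandwidth: Δω = ω₀/Q = 9.045 rad/s; BW = Δω/(2π) = 1.44 Hz.

(a) f₀ = 333.6 Hz  (b) Q = 231.8  (c) BW = 1.44 Hz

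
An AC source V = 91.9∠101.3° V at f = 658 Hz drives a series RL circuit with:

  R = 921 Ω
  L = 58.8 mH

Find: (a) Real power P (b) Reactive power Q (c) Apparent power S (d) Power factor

Step 1 — Angular frequency: ω = 2π·f = 2π·658 = 4134 rad/s.
Step 2 — Component impedances:
  R: Z = R = 921 Ω
  L: Z = jωL = j·4134·0.0588 = 0 + j243.1 Ω
Step 3 — Series combination: Z_total = R + L = 921 + j243.1 Ω = 952.5∠14.8° Ω.
Step 4 — Source phasor: V = 91.9∠101.3° V = -18.01 + j90.12 V.
Step 5 — Current: I = V / Z = 0.005866 + j0.0963 A = 0.09648∠86.5° A.
Step 6 — Complex power: S = V·I* = 8.573 + j2.263 VA.
Step 7 — Real power: P = Re(S) = 8.573 W.
Step 8 — Reactive power: Q = Im(S) = 2.263 VAR.
Step 9 — Apparent power: |S| = 8.866 VA.
Step 10 — Power factor: PF = P/|S| = 0.9669 (lagging).

(a) P = 8.573 W  (b) Q = 2.263 VAR  (c) S = 8.866 VA  (d) PF = 0.9669 (lagging)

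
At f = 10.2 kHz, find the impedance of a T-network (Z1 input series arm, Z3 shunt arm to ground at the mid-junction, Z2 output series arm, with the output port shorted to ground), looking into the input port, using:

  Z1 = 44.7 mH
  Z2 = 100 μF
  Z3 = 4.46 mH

Step 1 — Angular frequency: ω = 2π·f = 2π·1.02e+04 = 6.409e+04 rad/s.
Step 2 — Component impedances:
  Z1: Z = jωL = j·6.409e+04·0.0447 = 0 + j2865 Ω
  Z2: Z = 1/(jωC) = -j/(ω·C) = 0 - j0.156 Ω
  Z3: Z = jωL = j·6.409e+04·0.00446 = 0 + j285.8 Ω
Step 3 — With the output port shorted to ground, the output series arm Z2 runs from the junction to ground; the shunt arm Z3 also runs from the junction to ground. They appear in parallel: Z3 || Z2 = 0 - j0.1561 Ω.
Step 4 — Series with input arm Z1: Z_in = Z1 + (Z3 || Z2) = 0 + j2865 Ω = 2865∠90.0° Ω.

Z = 0 + j2865 Ω = 2865∠90.0° Ω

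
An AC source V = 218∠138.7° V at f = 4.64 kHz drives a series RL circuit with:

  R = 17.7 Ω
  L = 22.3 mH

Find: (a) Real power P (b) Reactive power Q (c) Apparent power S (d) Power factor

Step 1 — Angular frequency: ω = 2π·f = 2π·4640 = 2.915e+04 rad/s.
Step 2 — Component impedances:
  R: Z = R = 17.7 Ω
  L: Z = jωL = j·2.915e+04·0.0223 = 0 + j650.1 Ω
Step 3 — Series combination: Z_total = R + L = 17.7 + j650.1 Ω = 650.4∠88.4° Ω.
Step 4 — Source phasor: V = 218∠138.7° V = -163.8 + j143.9 V.
Step 5 — Current: I = V / Z = 0.2143 + j0.2577 A = 0.3352∠50.3° A.
Step 6 — Complex power: S = V·I* = 1.989 + j73.04 VA.
Step 7 — Real power: P = Re(S) = 1.989 W.
Step 8 — Reactive power: Q = Im(S) = 73.04 VAR.
Step 9 — Apparent power: |S| = 73.07 VA.
Step 10 — Power factor: PF = P/|S| = 0.02722 (lagging).

(a) P = 1.989 W  (b) Q = 73.04 VAR  (c) S = 73.07 VA  (d) PF = 0.02722 (lagging)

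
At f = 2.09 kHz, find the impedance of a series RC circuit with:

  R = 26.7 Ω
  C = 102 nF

Step 1 — Angular frequency: ω = 2π·f = 2π·2090 = 1.313e+04 rad/s.
Step 2 — Component impedances:
  R: Z = R = 26.7 Ω
  C: Z = 1/(jωC) = -j/(ω·C) = 0 - j746.6 Ω
Step 3 — Series combination: Z_total = R + C = 26.7 - j746.6 Ω = 747.1∠-88.0° Ω.

Z = 26.7 - j746.6 Ω = 747.1∠-88.0° Ω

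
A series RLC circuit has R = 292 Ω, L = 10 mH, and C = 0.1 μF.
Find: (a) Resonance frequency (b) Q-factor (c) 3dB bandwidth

Step 1 — Resonance: ω₀ = 1/√(LC) = 1/√(0.01·1e-07) = 3.162e+04 rad/s.
Step 2 — f₀ = ω₀/(2π) = 5033 Hz.
Step 3 — Series Q: Q = ω₀L/R = 3.162e+04·0.01/292 = 1.083.
Step 4 — Bandwidth: Δω = ω₀/Q = 2.92e+04 rad/s; BW = Δω/(2π) = 4647 Hz.

(a) f₀ = 5033 Hz  (b) Q = 1.083  (c) BW = 4647 Hz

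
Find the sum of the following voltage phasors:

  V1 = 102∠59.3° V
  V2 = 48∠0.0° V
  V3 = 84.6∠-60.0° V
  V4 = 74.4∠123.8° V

Step 1 — Convert each phasor to rectangular form:
  V1 = 102·(cos(59.3°) + j·sin(59.3°)) = 52.08 + j87.7 V
  V2 = 48·(cos(0.0°) + j·sin(0.0°)) = 48 V
  V3 = 84.6·(cos(-60.0°) + j·sin(-60.0°)) = 42.3 - j73.27 V
  V4 = 74.4·(cos(123.8°) + j·sin(123.8°)) = -41.39 + j61.83 V
Step 2 — Sum components: V_total = 101 + j76.26 V.
Step 3 — Convert to polar: |V_total| = 126.5 V, ∠V_total = 37.1°.

V_total = 126.5∠37.1° V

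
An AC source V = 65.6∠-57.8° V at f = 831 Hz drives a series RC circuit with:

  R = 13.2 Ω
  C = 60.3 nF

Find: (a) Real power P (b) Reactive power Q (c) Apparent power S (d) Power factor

Step 1 — Angular frequency: ω = 2π·f = 2π·831 = 5221 rad/s.
Step 2 — Component impedances:
  R: Z = R = 13.2 Ω
  C: Z = 1/(jωC) = -j/(ω·C) = 0 - j3176 Ω
Step 3 — Series combination: Z_total = R + C = 13.2 - j3176 Ω = 3176∠-89.8° Ω.
Step 4 — Source phasor: V = 65.6∠-57.8° V = 34.96 - j55.51 V.
Step 5 — Current: I = V / Z = 0.01752 + j0.01093 A = 0.02065∠32.0° A.
Step 6 — Complex power: S = V·I* = 0.005631 - j1.355 VA.
Step 7 — Real power: P = Re(S) = 0.005631 W.
Step 8 — Reactive power: Q = Im(S) = -1.355 VAR.
Step 9 — Apparent power: |S| = 1.355 VA.
Step 10 — Power factor: PF = P/|S| = 0.004156 (leading).

(a) P = 0.005631 W  (b) Q = -1.355 VAR  (c) S = 1.355 VA  (d) PF = 0.004156 (leading)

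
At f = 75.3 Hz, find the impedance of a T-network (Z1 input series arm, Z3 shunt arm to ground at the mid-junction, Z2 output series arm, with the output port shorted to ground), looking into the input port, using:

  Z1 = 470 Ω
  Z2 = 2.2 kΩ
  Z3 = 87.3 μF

Step 1 — Angular frequency: ω = 2π·f = 2π·75.3 = 473.1 rad/s.
Step 2 — Component impedances:
  Z1: Z = R = 470 Ω
  Z2: Z = R = 2200 Ω
  Z3: Z = 1/(jωC) = -j/(ω·C) = 0 - j24.21 Ω
Step 3 — With the output port shorted to ground, the output series arm Z2 runs from the junction to ground; the shunt arm Z3 also runs from the junction to ground. They appear in parallel: Z3 || Z2 = 0.2664 - j24.21 Ω.
Step 4 — Series with input arm Z1: Z_in = Z1 + (Z3 || Z2) = 470.3 - j24.21 Ω = 470.9∠-2.9° Ω.

Z = 470.3 - j24.21 Ω = 470.9∠-2.9° Ω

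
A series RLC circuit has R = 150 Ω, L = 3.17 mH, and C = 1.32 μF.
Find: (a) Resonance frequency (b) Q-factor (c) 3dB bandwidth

Step 1 — Resonance condition Im(Z)=0 gives ω₀ = 1/√(LC).
Step 2 — ω₀ = 1/√(0.00317·1.32e-06) = 1.546e+04 rad/s.
Step 3 — f₀ = ω₀/(2π) = 2460 Hz.
Step 4 — Series Q: Q = ω₀L/R = 1.546e+04·0.00317/150 = 0.3267.
Step 5 — 3dB bandwidth: Δω = ω₀/Q = 4.732e+04 rad/s; BW = Δω/(2π) = 7531 Hz.

(a) f₀ = 2460 Hz  (b) Q = 0.3267  (c) BW = 7531 Hz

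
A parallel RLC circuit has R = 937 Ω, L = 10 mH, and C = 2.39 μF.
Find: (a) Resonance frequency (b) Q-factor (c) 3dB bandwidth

Step 1 — Resonance: ω₀ = 1/√(LC) = 1/√(0.01·2.39e-06) = 6468 rad/s.
Step 2 — f₀ = ω₀/(2π) = 1029 Hz.
Step 3 — Parallel Q: Q = R/(ω₀L) = 937/(6468·0.01) = 14.49.
Step 4 — Bandwidth: Δω = ω₀/Q = 446.5 rad/s; BW = Δω/(2π) = 71.07 Hz.

(a) f₀ = 1029 Hz  (b) Q = 14.49  (c) BW = 71.07 Hz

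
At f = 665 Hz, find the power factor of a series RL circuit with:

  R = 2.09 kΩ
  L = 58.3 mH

Step 1 — Angular frequency: ω = 2π·f = 2π·665 = 4178 rad/s.
Step 2 — Component impedances:
  R: Z = R = 2090 Ω
  L: Z = jωL = j·4178·0.0583 = 0 + j243.6 Ω
Step 3 — Series combination: Z_total = R + L = 2090 + j243.6 Ω = 2104∠6.6° Ω.
Step 4 — Power factor: PF = cos(φ) = Re(Z)/|Z| = 2090/2104 = 0.9933.
Step 5 — Type: Im(Z) = 243.6 ⇒ lagging (phase φ = 6.6°).

PF = 0.9933 (lagging, φ = 6.6°)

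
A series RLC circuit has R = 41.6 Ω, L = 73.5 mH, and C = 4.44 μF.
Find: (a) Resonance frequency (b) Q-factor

Step 1 — Resonance condition Im(Z)=0 gives ω₀ = 1/√(LC).
Step 2 — ω₀ = 1/√(0.0735·4.44e-06) = 1751 rad/s.
Step 3 — f₀ = ω₀/(2π) = 278.6 Hz.
Step 4 — Series Q: Q = ω₀L/R = 1751·0.0735/41.6 = 3.093.

(a) f₀ = 278.6 Hz  (b) Q = 3.093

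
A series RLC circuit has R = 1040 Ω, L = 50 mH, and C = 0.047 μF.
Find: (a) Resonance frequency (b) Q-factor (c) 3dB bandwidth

Step 1 — Resonance: ω₀ = 1/√(LC) = 1/√(0.05·4.7e-08) = 2.063e+04 rad/s.
Step 2 — f₀ = ω₀/(2π) = 3283 Hz.
Step 3 — Series Q: Q = ω₀L/R = 2.063e+04·0.05/1040 = 0.9918.
Step 4 — Bandwidth: Δω = ω₀/Q = 2.08e+04 rad/s; BW = Δω/(2π) = 3310 Hz.

(a) f₀ = 3283 Hz  (b) Q = 0.9918  (c) BW = 3310 Hz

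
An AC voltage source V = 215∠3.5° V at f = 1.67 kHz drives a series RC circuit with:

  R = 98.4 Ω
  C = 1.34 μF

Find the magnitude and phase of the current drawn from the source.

Step 1 — Angular frequency: ω = 2π·f = 2π·1670 = 1.049e+04 rad/s.
Step 2 — Component impedances:
  R: Z = R = 98.4 Ω
  C: Z = 1/(jωC) = -j/(ω·C) = 0 - j71.12 Ω
Step 3 — Series combination: Z_total = R + C = 98.4 - j71.12 Ω = 121.4∠-35.9° Ω.
Step 4 — Source phasor: V = 215∠3.5° V = 214.6 + j13.13 V.
Step 5 — Ohm's law: I = V / Z_total = (214.6 + j13.13) / (98.4 - j71.12) = 1.369 + j1.123 A.
Step 6 — Convert to polar: |I| = 1.771 A, ∠I = 39.4°.

I = 1.771∠39.4° A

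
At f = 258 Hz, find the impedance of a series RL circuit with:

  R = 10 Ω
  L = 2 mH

Step 1 — Angular frequency: ω = 2π·f = 2π·258 = 1621 rad/s.
Step 2 — Component impedances:
  R: Z = R = 10 Ω
  L: Z = jωL = j·1621·0.002 = 0 + j3.242 Ω
Step 3 — Series combination: Z_total = R + L = 10 + j3.242 Ω = 10.51∠18.0° Ω.

Z = 10 + j3.242 Ω = 10.51∠18.0° Ω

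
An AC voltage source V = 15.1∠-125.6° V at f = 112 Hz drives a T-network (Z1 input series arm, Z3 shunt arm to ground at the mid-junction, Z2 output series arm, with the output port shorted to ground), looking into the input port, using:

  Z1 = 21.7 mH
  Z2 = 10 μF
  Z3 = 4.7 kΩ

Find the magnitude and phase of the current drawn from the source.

Step 1 — Angular frequency: ω = 2π·f = 2π·112 = 703.7 rad/s.
Step 2 — Component impedances:
  Z1: Z = jωL = j·703.7·0.0217 = 0 + j15.27 Ω
  Z2: Z = 1/(jωC) = -j/(ω·C) = 0 - j142.1 Ω
  Z3: Z = R = 4700 Ω
Step 3 — With the output port shorted to ground, the output series arm Z2 runs from the junction to ground; the shunt arm Z3 also runs from the junction to ground. They appear in parallel: Z3 || Z2 = 4.292 - j142 Ω.
Step 4 — Series with input arm Z1: Z_in = Z1 + (Z3 || Z2) = 4.292 - j126.7 Ω = 126.8∠-88.1° Ω.
Step 5 — Source phasor: V = 15.1∠-125.6° V = -8.79 - j12.28 V.
Step 6 — Ohm's law: I = V / Z_total = (-8.79 - j12.28) / (4.292 - j126.7) = 0.09444 - j0.07258 A.
Step 7 — Convert to polar: |I| = 0.1191 A, ∠I = -37.5°.

I = 0.1191∠-37.5° A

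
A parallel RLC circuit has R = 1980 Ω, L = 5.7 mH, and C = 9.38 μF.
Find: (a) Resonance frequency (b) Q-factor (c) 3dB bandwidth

Step 1 — Resonance: ω₀ = 1/√(LC) = 1/√(0.0057·9.38e-06) = 4325 rad/s.
Step 2 — f₀ = ω₀/(2π) = 688.3 Hz.
Step 3 — Parallel Q: Q = R/(ω₀L) = 1980/(4325·0.0057) = 80.32.
Step 4 — Bandwidth: Δω = ω₀/Q = 53.84 rad/s; BW = Δω/(2π) = 8.569 Hz.

(a) f₀ = 688.3 Hz  (b) Q = 80.32  (c) BW = 8.569 Hz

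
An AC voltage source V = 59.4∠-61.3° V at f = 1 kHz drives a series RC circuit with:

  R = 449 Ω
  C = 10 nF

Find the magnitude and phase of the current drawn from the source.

Step 1 — Angular frequency: ω = 2π·f = 2π·1000 = 6283 rad/s.
Step 2 — Component impedances:
  R: Z = R = 449 Ω
  C: Z = 1/(jωC) = -j/(ω·C) = 0 - j1.592e+04 Ω
Step 3 — Series combination: Z_total = R + C = 449 - j1.592e+04 Ω = 1.592e+04∠-88.4° Ω.
Step 4 — Source phasor: V = 59.4∠-61.3° V = 28.53 - j52.1 V.
Step 5 — Ohm's law: I = V / Z_total = (28.53 - j52.1) / (449 - j1.592e+04) = 0.003322 + j0.001699 A.
Step 6 — Convert to polar: |I| = 0.003731 A, ∠I = 27.1°.

I = 0.003731∠27.1° A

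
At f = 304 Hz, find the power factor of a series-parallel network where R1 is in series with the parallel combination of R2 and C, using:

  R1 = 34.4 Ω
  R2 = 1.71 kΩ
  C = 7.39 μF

Step 1 — Angular frequency: ω = 2π·f = 2π·304 = 1910 rad/s.
Step 2 — Component impedances:
  R1: Z = R = 34.4 Ω
  R2: Z = R = 1710 Ω
  C: Z = 1/(jωC) = -j/(ω·C) = 0 - j70.84 Ω
Step 3 — Parallel branch: R2 || C = 1/(1/R2 + 1/C) = 2.93 - j70.72 Ω.
Step 4 — Series with R1: Z_total = R1 + (R2 || C) = 37.33 - j70.72 Ω = 79.97∠-62.2° Ω.
Step 5 — Power factor: PF = cos(φ) = Re(Z)/|Z| = 37.33/79.97 = 0.4668.
Step 6 — Type: Im(Z) = -70.72 ⇒ leading (phase φ = -62.2°).

PF = 0.4668 (leading, φ = -62.2°)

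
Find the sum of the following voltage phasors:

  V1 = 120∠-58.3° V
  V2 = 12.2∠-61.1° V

Step 1 — Convert each phasor to rectangular form:
  V1 = 120·(cos(-58.3°) + j·sin(-58.3°)) = 63.06 - j102.1 V
  V2 = 12.2·(cos(-61.1°) + j·sin(-61.1°)) = 5.896 - j10.68 V
Step 2 — Sum components: V_total = 68.95 - j112.8 V.
Step 3 — Convert to polar: |V_total| = 132.2 V, ∠V_total = -58.6°.

V_total = 132.2∠-58.6° V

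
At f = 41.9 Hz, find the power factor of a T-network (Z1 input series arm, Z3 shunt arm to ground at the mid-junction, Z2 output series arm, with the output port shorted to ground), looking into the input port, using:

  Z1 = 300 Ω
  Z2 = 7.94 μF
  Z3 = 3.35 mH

Step 1 — Angular frequency: ω = 2π·f = 2π·41.9 = 263.3 rad/s.
Step 2 — Component impedances:
  Z1: Z = R = 300 Ω
  Z2: Z = 1/(jωC) = -j/(ω·C) = 0 - j478.4 Ω
  Z3: Z = jωL = j·263.3·0.00335 = 0 + j0.8819 Ω
Step 3 — With the output port shorted to ground, the output series arm Z2 runs from the junction to ground; the shunt arm Z3 also runs from the junction to ground. They appear in parallel: Z3 || Z2 = 0 + j0.8836 Ω.
Step 4 — Series with input arm Z1: Z_in = Z1 + (Z3 || Z2) = 300 + j0.8836 Ω = 300∠0.2° Ω.
Step 5 — Power factor: PF = cos(φ) = Re(Z)/|Z| = 300/300 = 1.
Step 6 — Type: Im(Z) = 0.8836 ⇒ lagging (phase φ = 0.2°).

PF = 1 (lagging, φ = 0.2°)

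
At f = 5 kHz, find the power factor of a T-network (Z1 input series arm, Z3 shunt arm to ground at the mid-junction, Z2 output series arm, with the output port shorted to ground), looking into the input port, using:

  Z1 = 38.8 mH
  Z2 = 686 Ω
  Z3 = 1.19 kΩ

Step 1 — Angular frequency: ω = 2π·f = 2π·5000 = 3.142e+04 rad/s.
Step 2 — Component impedances:
  Z1: Z = jωL = j·3.142e+04·0.0388 = 0 + j1219 Ω
  Z2: Z = R = 686 Ω
  Z3: Z = R = 1190 Ω
Step 3 — With the output port shorted to ground, the output series arm Z2 runs from the junction to ground; the shunt arm Z3 also runs from the junction to ground. They appear in parallel: Z3 || Z2 = 435.1 Ω.
Step 4 — Series with input arm Z1: Z_in = Z1 + (Z3 || Z2) = 435.1 + j1219 Ω = 1294∠70.4° Ω.
Step 5 — Power factor: PF = cos(φ) = Re(Z)/|Z| = 435.1/1294 = 0.3362.
Step 6 — Type: Im(Z) = 1219 ⇒ lagging (phase φ = 70.4°).

PF = 0.3362 (lagging, φ = 70.4°)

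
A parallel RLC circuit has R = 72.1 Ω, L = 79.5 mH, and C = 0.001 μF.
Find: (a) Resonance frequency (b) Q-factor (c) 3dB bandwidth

Step 1 — Resonance: ω₀ = 1/√(LC) = 1/√(0.0795·1e-09) = 1.122e+05 rad/s.
Step 2 — f₀ = ω₀/(2π) = 1.785e+04 Hz.
Step 3 — Parallel Q: Q = R/(ω₀L) = 72.1/(1.122e+05·0.0795) = 0.008086.
Step 4 — Bandwidth: Δω = ω₀/Q = 1.387e+07 rad/s; BW = Δω/(2π) = 2.207e+06 Hz.

(a) f₀ = 1.785e+04 Hz  (b) Q = 0.008086  (c) BW = 2.207e+06 Hz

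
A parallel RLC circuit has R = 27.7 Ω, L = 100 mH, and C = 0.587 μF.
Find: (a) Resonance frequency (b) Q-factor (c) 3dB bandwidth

Step 1 — Resonance: ω₀ = 1/√(LC) = 1/√(0.1·5.87e-07) = 4127 rad/s.
Step 2 — f₀ = ω₀/(2π) = 656.9 Hz.
Step 3 — Parallel Q: Q = R/(ω₀L) = 27.7/(4127·0.1) = 0.06711.
Step 4 — Bandwidth: Δω = ω₀/Q = 6.15e+04 rad/s; BW = Δω/(2π) = 9788 Hz.

(a) f₀ = 656.9 Hz  (b) Q = 0.06711  (c) BW = 9788 Hz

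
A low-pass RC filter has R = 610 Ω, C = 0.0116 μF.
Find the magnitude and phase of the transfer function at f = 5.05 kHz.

Step 1 — Angular frequency: ω = 2π·5050 = 3.173e+04 rad/s.
Step 2 — Transfer function: H(jω) = 1/(1 + jωRC).
Step 3 — Denominator: 1 + jωRC = 1 + j·3.173e+04·610·1.16e-08 = 1 + j0.2245.
Step 4 — H = 0.952 - j0.2137.
Step 5 — Magnitude: |H| = 0.9757 (-0.2 dB); phase: φ = -12.7°.

|H| = 0.9757 (-0.2 dB), φ = -12.7°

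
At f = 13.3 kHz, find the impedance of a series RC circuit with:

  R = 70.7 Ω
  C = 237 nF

Step 1 — Angular frequency: ω = 2π·f = 2π·1.33e+04 = 8.357e+04 rad/s.
Step 2 — Component impedances:
  R: Z = R = 70.7 Ω
  C: Z = 1/(jωC) = -j/(ω·C) = 0 - j50.49 Ω
Step 3 — Series combination: Z_total = R + C = 70.7 - j50.49 Ω = 86.88∠-35.5° Ω.

Z = 70.7 - j50.49 Ω = 86.88∠-35.5° Ω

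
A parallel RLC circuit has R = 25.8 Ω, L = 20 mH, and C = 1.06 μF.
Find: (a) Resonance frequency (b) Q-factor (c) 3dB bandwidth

Step 1 — Resonance: ω₀ = 1/√(LC) = 1/√(0.02·1.06e-06) = 6868 rad/s.
Step 2 — f₀ = ω₀/(2π) = 1093 Hz.
Step 3 — Parallel Q: Q = R/(ω₀L) = 25.8/(6868·0.02) = 0.1878.
Step 4 — Bandwidth: Δω = ω₀/Q = 3.657e+04 rad/s; BW = Δω/(2π) = 5820 Hz.

(a) f₀ = 1093 Hz  (b) Q = 0.1878  (c) BW = 5820 Hz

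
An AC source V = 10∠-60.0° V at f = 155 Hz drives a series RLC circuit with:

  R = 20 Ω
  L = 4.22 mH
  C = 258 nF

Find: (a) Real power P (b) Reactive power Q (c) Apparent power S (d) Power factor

Step 1 — Angular frequency: ω = 2π·f = 2π·155 = 973.9 rad/s.
Step 2 — Component impedances:
  R: Z = R = 20 Ω
  L: Z = jωL = j·973.9·0.00422 = 0 + j4.11 Ω
  C: Z = 1/(jωC) = -j/(ω·C) = 0 - j3980 Ω
Step 3 — Series combination: Z_total = R + L + C = 20 - j3976 Ω = 3976∠-89.7° Ω.
Step 4 — Source phasor: V = 10∠-60.0° V = 5 - j8.66 V.
Step 5 — Current: I = V / Z = 0.002185 + j0.001247 A = 0.002515∠29.7° A.
Step 6 — Complex power: S = V·I* = 0.0001265 - j0.02515 VA.
Step 7 — Real power: P = Re(S) = 0.0001265 W.
Step 8 — Reactive power: Q = Im(S) = -0.02515 VAR.
Step 9 — Apparent power: |S| = 0.02515 VA.
Step 10 — Power factor: PF = P/|S| = 0.00503 (leading).

(a) P = 0.0001265 W  (b) Q = -0.02515 VAR  (c) S = 0.02515 VA  (d) PF = 0.00503 (leading)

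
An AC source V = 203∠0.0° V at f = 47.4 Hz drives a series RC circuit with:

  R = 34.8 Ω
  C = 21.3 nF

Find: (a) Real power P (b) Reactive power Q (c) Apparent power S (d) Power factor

Step 1 — Angular frequency: ω = 2π·f = 2π·47.4 = 297.8 rad/s.
Step 2 — Component impedances:
  R: Z = R = 34.8 Ω
  C: Z = 1/(jωC) = -j/(ω·C) = 0 - j1.576e+05 Ω
Step 3 — Series combination: Z_total = R + C = 34.8 - j1.576e+05 Ω = 1.576e+05∠-90.0° Ω.
Step 4 — Source phasor: V = 203∠0.0° V = 203 V.
Step 5 — Current: I = V / Z = 2.843e-07 + j0.001288 A = 0.001288∠90.0° A.
Step 6 — Complex power: S = V·I* = 5.771e-05 - j0.2614 VA.
Step 7 — Real power: P = Re(S) = 5.771e-05 W.
Step 8 — Reactive power: Q = Im(S) = -0.2614 VAR.
Step 9 — Apparent power: |S| = 0.2614 VA.
Step 10 — Power factor: PF = P/|S| = 0.0002208 (leading).

(a) P = 5.771e-05 W  (b) Q = -0.2614 VAR  (c) S = 0.2614 VA  (d) PF = 0.0002208 (leading)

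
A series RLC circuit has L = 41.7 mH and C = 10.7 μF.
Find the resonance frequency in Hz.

Step 1 — Resonance condition Im(Z)=0 gives ω₀ = 1/√(LC).
Step 2 — ω₀ = 1/√(0.0417·1.07e-05) = 1497 rad/s.
Step 3 — f₀ = ω₀/(2π) = 238.3 Hz.

f₀ = 238.3 Hz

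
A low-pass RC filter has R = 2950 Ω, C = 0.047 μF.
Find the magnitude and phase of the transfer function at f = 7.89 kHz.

Step 1 — Angular frequency: ω = 2π·7890 = 4.957e+04 rad/s.
Step 2 — Transfer function: H(jω) = 1/(1 + jωRC).
Step 3 — Denominator: 1 + jωRC = 1 + j·4.957e+04·2950·4.7e-08 = 1 + j6.873.
Step 4 — H = 0.02073 - j0.1425.
Step 5 — Magnitude: |H| = 0.144 (-16.8 dB); phase: φ = -81.7°.

|H| = 0.144 (-16.8 dB), φ = -81.7°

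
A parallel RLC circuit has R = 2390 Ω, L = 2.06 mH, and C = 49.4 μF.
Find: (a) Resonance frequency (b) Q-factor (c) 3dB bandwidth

Step 1 — Resonance: ω₀ = 1/√(LC) = 1/√(0.00206·4.94e-05) = 3135 rad/s.
Step 2 — f₀ = ω₀/(2π) = 498.9 Hz.
Step 3 — Parallel Q: Q = R/(ω₀L) = 2390/(3135·0.00206) = 370.1.
Step 4 — Bandwidth: Δω = ω₀/Q = 8.47 rad/s; BW = Δω/(2π) = 1.348 Hz.

(a) f₀ = 498.9 Hz  (b) Q = 370.1  (c) BW = 1.348 Hz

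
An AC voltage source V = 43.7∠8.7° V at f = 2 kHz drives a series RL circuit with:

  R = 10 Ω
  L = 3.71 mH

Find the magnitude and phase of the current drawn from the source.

Step 1 — Angular frequency: ω = 2π·f = 2π·2000 = 1.257e+04 rad/s.
Step 2 — Component impedances:
  R: Z = R = 10 Ω
  L: Z = jωL = j·1.257e+04·0.00371 = 0 + j46.62 Ω
Step 3 — Series combination: Z_total = R + L = 10 + j46.62 Ω = 47.68∠77.9° Ω.
Step 4 — Source phasor: V = 43.7∠8.7° V = 43.2 + j6.61 V.
Step 5 — Ohm's law: I = V / Z_total = (43.2 + j6.61) / (10 + j46.62) = 0.3255 - j0.8567 A.
Step 6 — Convert to polar: |I| = 0.9165 A, ∠I = -69.2°.

I = 0.9165∠-69.2° A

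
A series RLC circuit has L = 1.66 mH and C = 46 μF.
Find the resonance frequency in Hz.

Step 1 — Resonance condition Im(Z)=0 gives ω₀ = 1/√(LC).
Step 2 — ω₀ = 1/√(0.00166·4.6e-05) = 3619 rad/s.
Step 3 — f₀ = ω₀/(2π) = 576 Hz.

f₀ = 576 Hz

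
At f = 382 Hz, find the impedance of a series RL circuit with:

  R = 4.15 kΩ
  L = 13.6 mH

Step 1 — Angular frequency: ω = 2π·f = 2π·382 = 2400 rad/s.
Step 2 — Component impedances:
  R: Z = R = 4150 Ω
  L: Z = jωL = j·2400·0.0136 = 0 + j32.64 Ω
Step 3 — Series combination: Z_total = R + L = 4150 + j32.64 Ω = 4150∠0.5° Ω.

Z = 4150 + j32.64 Ω = 4150∠0.5° Ω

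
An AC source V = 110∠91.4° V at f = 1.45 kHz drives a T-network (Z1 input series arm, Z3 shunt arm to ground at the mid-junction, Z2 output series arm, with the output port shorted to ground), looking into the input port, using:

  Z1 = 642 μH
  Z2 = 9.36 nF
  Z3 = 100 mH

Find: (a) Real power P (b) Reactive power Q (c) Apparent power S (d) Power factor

Step 1 — Angular frequency: ω = 2π·f = 2π·1450 = 9111 rad/s.
Step 2 — Component impedances:
  Z1: Z = jωL = j·9111·0.000642 = 0 + j5.849 Ω
  Z2: Z = 1/(jωC) = -j/(ω·C) = 0 - j1.173e+04 Ω
  Z3: Z = jωL = j·9111·0.1 = 0 + j911.1 Ω
Step 3 — With the output port shorted to ground, the output series arm Z2 runs from the junction to ground; the shunt arm Z3 also runs from the junction to ground. They appear in parallel: Z3 || Z2 = 0 + j987.8 Ω.
Step 4 — Series with input arm Z1: Z_in = Z1 + (Z3 || Z2) = 0 + j993.7 Ω = 993.7∠90.0° Ω.
Step 5 — Source phasor: V = 110∠91.4° V = -2.688 + j110 V.
Step 6 — Current: I = V / Z = 0.1107 + j0.002705 A = 0.1107∠1.4° A.
Step 7 — Complex power: S = V·I* = 0 + j12.18 VA.
Step 8 — Real power: P = Re(S) = 0 W.
Step 9 — Reactive power: Q = Im(S) = 12.18 VAR.
Step 10 — Apparent power: |S| = 12.18 VA.
Step 11 — Power factor: PF = P/|S| = 0 (lagging).

(a) P = 0 W  (b) Q = 12.18 VAR  (c) S = 12.18 VA  (d) PF = 0 (lagging)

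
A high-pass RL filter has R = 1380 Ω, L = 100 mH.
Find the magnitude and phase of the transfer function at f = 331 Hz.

Step 1 — Angular frequency: ω = 2π·331 = 2080 rad/s.
Step 2 — Transfer function: H(jω) = jωL/(R + jωL).
Step 3 — Numerator jωL = j·208; denominator R + jωL = 1380 + j208.
Step 4 — H = 0.02221 + j0.1474.
Step 5 — Magnitude: |H| = 0.149 (-16.5 dB); phase: φ = 81.4°.

|H| = 0.149 (-16.5 dB), φ = 81.4°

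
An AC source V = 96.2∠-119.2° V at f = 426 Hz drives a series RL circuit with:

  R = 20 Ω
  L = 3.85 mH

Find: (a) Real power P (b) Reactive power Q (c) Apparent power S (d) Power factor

Step 1 — Angular frequency: ω = 2π·f = 2π·426 = 2677 rad/s.
Step 2 — Component impedances:
  R: Z = R = 20 Ω
  L: Z = jωL = j·2677·0.00385 = 0 + j10.31 Ω
Step 3 — Series combination: Z_total = R + L = 20 + j10.31 Ω = 22.5∠27.3° Ω.
Step 4 — Source phasor: V = 96.2∠-119.2° V = -46.93 - j83.98 V.
Step 5 — Current: I = V / Z = -3.564 - j2.362 A = 4.276∠-146.5° A.
Step 6 — Complex power: S = V·I* = 365.6 + j188.4 VA.
Step 7 — Real power: P = Re(S) = 365.6 W.
Step 8 — Reactive power: Q = Im(S) = 188.4 VAR.
Step 9 — Apparent power: |S| = 411.3 VA.
Step 10 — Power factor: PF = P/|S| = 0.8889 (lagging).

(a) P = 365.6 W  (b) Q = 188.4 VAR  (c) S = 411.3 VA  (d) PF = 0.8889 (lagging)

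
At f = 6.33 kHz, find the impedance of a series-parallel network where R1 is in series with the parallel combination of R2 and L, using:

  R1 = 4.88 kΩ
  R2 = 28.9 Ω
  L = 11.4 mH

Step 1 — Angular frequency: ω = 2π·f = 2π·6330 = 3.977e+04 rad/s.
Step 2 — Component impedances:
  R1: Z = R = 4880 Ω
  R2: Z = R = 28.9 Ω
  L: Z = jωL = j·3.977e+04·0.0114 = 0 + j453.4 Ω
Step 3 — Parallel branch: R2 || L = 1/(1/R2 + 1/L) = 28.78 + j1.835 Ω.
Step 4 — Series with R1: Z_total = R1 + (R2 || L) = 4909 + j1.835 Ω = 4909∠0.0° Ω.

Z = 4909 + j1.835 Ω = 4909∠0.0° Ω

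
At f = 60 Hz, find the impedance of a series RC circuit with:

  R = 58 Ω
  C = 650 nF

Step 1 — Angular frequency: ω = 2π·f = 2π·60 = 377 rad/s.
Step 2 — Component impedances:
  R: Z = R = 58 Ω
  C: Z = 1/(jωC) = -j/(ω·C) = 0 - j4081 Ω
Step 3 — Series combination: Z_total = R + C = 58 - j4081 Ω = 4081∠-89.2° Ω.

Z = 58 - j4081 Ω = 4081∠-89.2° Ω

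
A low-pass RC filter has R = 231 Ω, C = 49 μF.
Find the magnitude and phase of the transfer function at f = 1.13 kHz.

Step 1 — Angular frequency: ω = 2π·1130 = 7100 rad/s.
Step 2 — Transfer function: H(jω) = 1/(1 + jωRC).
Step 3 — Denominator: 1 + jωRC = 1 + j·7100·231·4.9e-05 = 1 + j80.36.
Step 4 — H = 0.0001548 - j0.01244.
Step 5 — Magnitude: |H| = 0.01244 (-38.1 dB); phase: φ = -89.3°.

|H| = 0.01244 (-38.1 dB), φ = -89.3°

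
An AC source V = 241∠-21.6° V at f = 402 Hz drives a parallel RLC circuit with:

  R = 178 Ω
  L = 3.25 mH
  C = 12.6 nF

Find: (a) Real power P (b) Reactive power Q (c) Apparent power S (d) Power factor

Step 1 — Angular frequency: ω = 2π·f = 2π·402 = 2526 rad/s.
Step 2 — Component impedances:
  R: Z = R = 178 Ω
  L: Z = jωL = j·2526·0.00325 = 0 + j8.209 Ω
  C: Z = 1/(jωC) = -j/(ω·C) = 0 - j3.142e+04 Ω
Step 3 — Parallel combination: 1/Z_total = 1/R + 1/L + 1/C; Z_total = 0.378 + j8.194 Ω = 8.202∠87.4° Ω.
Step 4 — Source phasor: V = 241∠-21.6° V = 224.1 - j88.72 V.
Step 5 — Current: I = V / Z = -9.546 - j27.79 A = 29.38∠-109.0° A.
Step 6 — Complex power: S = V·I* = 326.3 + j7073 VA.
Step 7 — Real power: P = Re(S) = 326.3 W.
Step 8 — Reactive power: Q = Im(S) = 7073 VAR.
Step 9 — Apparent power: |S| = 7081 VA.
Step 10 — Power factor: PF = P/|S| = 0.04608 (lagging).

(a) P = 326.3 W  (b) Q = 7073 VAR  (c) S = 7081 VA  (d) PF = 0.04608 (lagging)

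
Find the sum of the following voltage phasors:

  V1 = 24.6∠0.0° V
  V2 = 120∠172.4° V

Step 1 — Convert each phasor to rectangular form:
  V1 = 24.6·(cos(0.0°) + j·sin(0.0°)) = 24.6 V
  V2 = 120·(cos(172.4°) + j·sin(172.4°)) = -118.9 + j15.87 V
Step 2 — Sum components: V_total = -94.35 + j15.87 V.
Step 3 — Convert to polar: |V_total| = 95.67 V, ∠V_total = 170.5°.

V_total = 95.67∠170.5° V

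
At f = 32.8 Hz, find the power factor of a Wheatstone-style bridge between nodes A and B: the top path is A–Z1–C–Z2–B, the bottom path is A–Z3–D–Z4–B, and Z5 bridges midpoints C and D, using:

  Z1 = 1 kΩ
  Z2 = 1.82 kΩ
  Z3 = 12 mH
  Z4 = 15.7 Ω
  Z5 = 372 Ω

Step 1 — Angular frequency: ω = 2π·f = 2π·32.8 = 206.1 rad/s.
Step 2 — Component impedances:
  Z1: Z = R = 1000 Ω
  Z2: Z = R = 1820 Ω
  Z3: Z = jωL = j·206.1·0.012 = 0 + j2.473 Ω
  Z4: Z = R = 15.7 Ω
  Z5: Z = R = 372 Ω
Step 3 — Bridge requires nodal analysis (the Z5 bridge couples midpoints C and D, so the two paths cannot be reduced to a simple series/parallel combination). Setting node B to ground and injecting 1 A at node A, the 3-node admittance system at A, C, D solves to V_A = Z_AB = 15.59 + j2.463 Ω = 15.78∠9.0° Ω.
Step 4 — Power factor: PF = cos(φ) = Re(Z)/|Z| = 15.5877/15.7811 = 0.9877.
Step 5 — Type: Im(Z) = 2.463 ⇒ lagging (phase φ = 9.0°).

PF = 0.9877 (lagging, φ = 9.0°)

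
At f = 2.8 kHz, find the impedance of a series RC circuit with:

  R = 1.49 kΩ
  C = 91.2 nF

Step 1 — Angular frequency: ω = 2π·f = 2π·2800 = 1.759e+04 rad/s.
Step 2 — Component impedances:
  R: Z = R = 1490 Ω
  C: Z = 1/(jωC) = -j/(ω·C) = 0 - j623.3 Ω
Step 3 — Series combination: Z_total = R + C = 1490 - j623.3 Ω = 1615∠-22.7° Ω.

Z = 1490 - j623.3 Ω = 1615∠-22.7° Ω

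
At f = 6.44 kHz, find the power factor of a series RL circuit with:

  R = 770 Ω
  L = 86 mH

Step 1 — Angular frequency: ω = 2π·f = 2π·6440 = 4.046e+04 rad/s.
Step 2 — Component impedances:
  R: Z = R = 770 Ω
  L: Z = jωL = j·4.046e+04·0.086 = 0 + j3480 Ω
Step 3 — Series combination: Z_total = R + L = 770 + j3480 Ω = 3564∠77.5° Ω.
Step 4 — Power factor: PF = cos(φ) = Re(Z)/|Z| = 770/3564 = 0.216.
Step 5 — Type: Im(Z) = 3480 ⇒ lagging (phase φ = 77.5°).

PF = 0.216 (lagging, φ = 77.5°)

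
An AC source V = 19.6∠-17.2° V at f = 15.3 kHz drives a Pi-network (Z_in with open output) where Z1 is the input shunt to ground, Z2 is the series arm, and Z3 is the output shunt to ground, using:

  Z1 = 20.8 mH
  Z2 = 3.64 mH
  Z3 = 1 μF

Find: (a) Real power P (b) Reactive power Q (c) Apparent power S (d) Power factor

Step 1 — Angular frequency: ω = 2π·f = 2π·1.53e+04 = 9.613e+04 rad/s.
Step 2 — Component impedances:
  Z1: Z = jωL = j·9.613e+04·0.0208 = 0 + j2000 Ω
  Z2: Z = jωL = j·9.613e+04·0.00364 = 0 + j349.9 Ω
  Z3: Z = 1/(jωC) = -j/(ω·C) = 0 - j10.4 Ω
Step 3 — With open output, the series arm Z2 and the output shunt Z3 appear in series to ground: Z2 + Z3 = 0 + j339.5 Ω.
Step 4 — Parallel with input shunt Z1: Z_in = Z1 || (Z2 + Z3) = 0 + j290.2 Ω = 290.2∠90.0° Ω.
Step 5 — Source phasor: V = 19.6∠-17.2° V = 18.72 - j5.796 V.
Step 6 — Current: I = V / Z = -0.01997 - j0.06451 A = 0.06753∠-107.2° A.
Step 7 — Complex power: S = V·I* = 0 + j1.324 VA.
Step 8 — Real power: P = Re(S) = 0 W.
Step 9 — Reactive power: Q = Im(S) = 1.324 VAR.
Step 10 — Apparent power: |S| = 1.324 VA.
Step 11 — Power factor: PF = P/|S| = 0 (lagging).

(a) P = 0 W  (b) Q = 1.324 VAR  (c) S = 1.324 VA  (d) PF = 0 (lagging)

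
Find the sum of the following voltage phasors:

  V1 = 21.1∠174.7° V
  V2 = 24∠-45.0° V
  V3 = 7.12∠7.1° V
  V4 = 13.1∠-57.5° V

Step 1 — Convert each phasor to rectangular form:
  V1 = 21.1·(cos(174.7°) + j·sin(174.7°)) = -21.01 + j1.949 V
  V2 = 24·(cos(-45.0°) + j·sin(-45.0°)) = 16.97 - j16.97 V
  V3 = 7.12·(cos(7.1°) + j·sin(7.1°)) = 7.065 + j0.88 V
  V4 = 13.1·(cos(-57.5°) + j·sin(-57.5°)) = 7.039 - j11.05 V
Step 2 — Sum components: V_total = 10.06 - j25.19 V.
Step 3 — Convert to polar: |V_total| = 27.13 V, ∠V_total = -68.2°.

V_total = 27.13∠-68.2° V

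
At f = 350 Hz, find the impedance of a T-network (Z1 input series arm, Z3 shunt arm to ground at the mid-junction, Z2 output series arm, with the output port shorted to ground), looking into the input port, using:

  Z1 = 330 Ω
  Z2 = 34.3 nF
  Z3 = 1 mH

Step 1 — Angular frequency: ω = 2π·f = 2π·350 = 2199 rad/s.
Step 2 — Component impedances:
  Z1: Z = R = 330 Ω
  Z2: Z = 1/(jωC) = -j/(ω·C) = 0 - j1.326e+04 Ω
  Z3: Z = jωL = j·2199·0.001 = 0 + j2.199 Ω
Step 3 — With the output port shorted to ground, the output series arm Z2 runs from the junction to ground; the shunt arm Z3 also runs from the junction to ground. They appear in parallel: Z3 || Z2 = 0 + j2.199 Ω.
Step 4 — Series with input arm Z1: Z_in = Z1 + (Z3 || Z2) = 330 + j2.199 Ω = 330∠0.4° Ω.

Z = 330 + j2.199 Ω = 330∠0.4° Ω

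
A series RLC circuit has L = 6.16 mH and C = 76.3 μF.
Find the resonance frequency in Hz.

Step 1 — Resonance condition Im(Z)=0 gives ω₀ = 1/√(LC).
Step 2 — ω₀ = 1/√(0.00616·7.63e-05) = 1459 rad/s.
Step 3 — f₀ = ω₀/(2π) = 232.1 Hz.

f₀ = 232.1 Hz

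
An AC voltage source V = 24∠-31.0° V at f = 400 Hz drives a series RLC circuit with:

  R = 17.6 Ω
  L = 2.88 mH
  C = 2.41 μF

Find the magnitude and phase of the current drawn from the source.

Step 1 — Angular frequency: ω = 2π·f = 2π·400 = 2513 rad/s.
Step 2 — Component impedances:
  R: Z = R = 17.6 Ω
  L: Z = jωL = j·2513·0.00288 = 0 + j7.238 Ω
  C: Z = 1/(jωC) = -j/(ω·C) = 0 - j165.1 Ω
Step 3 — Series combination: Z_total = R + L + C = 17.6 - j157.9 Ω = 158.8∠-83.6° Ω.
Step 4 — Source phasor: V = 24∠-31.0° V = 20.57 - j12.36 V.
Step 5 — Ohm's law: I = V / Z_total = (20.57 - j12.36) / (17.6 - j157.9) = 0.09169 + j0.1201 A.
Step 6 — Convert to polar: |I| = 0.1511 A, ∠I = 52.6°.

I = 0.1511∠52.6° A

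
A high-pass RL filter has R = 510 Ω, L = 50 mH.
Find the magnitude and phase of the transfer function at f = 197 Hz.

Step 1 — Angular frequency: ω = 2π·197 = 1238 rad/s.
Step 2 — Transfer function: H(jω) = jωL/(R + jωL).
Step 3 — Numerator jωL = j·61.89; denominator R + jωL = 510 + j61.89.
Step 4 — H = 0.01451 + j0.1196.
Step 5 — Magnitude: |H| = 0.1205 (-18.4 dB); phase: φ = 83.1°.

|H| = 0.1205 (-18.4 dB), φ = 83.1°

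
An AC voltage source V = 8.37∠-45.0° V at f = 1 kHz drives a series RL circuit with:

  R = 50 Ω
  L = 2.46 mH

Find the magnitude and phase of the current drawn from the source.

Step 1 — Angular frequency: ω = 2π·f = 2π·1000 = 6283 rad/s.
Step 2 — Component impedances:
  R: Z = R = 50 Ω
  L: Z = jωL = j·6283·0.00246 = 0 + j15.46 Ω
Step 3 — Series combination: Z_total = R + L = 50 + j15.46 Ω = 52.33∠17.2° Ω.
Step 4 — Source phasor: V = 8.37∠-45.0° V = 5.918 - j5.918 V.
Step 5 — Ohm's law: I = V / Z_total = (5.918 - j5.918) / (50 + j15.46) = 0.07464 - j0.1414 A.
Step 6 — Convert to polar: |I| = 0.1599 A, ∠I = -62.2°.

I = 0.1599∠-62.2° A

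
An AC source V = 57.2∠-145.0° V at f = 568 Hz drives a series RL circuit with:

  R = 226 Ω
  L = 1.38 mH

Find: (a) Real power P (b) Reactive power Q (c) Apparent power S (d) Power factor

Step 1 — Angular frequency: ω = 2π·f = 2π·568 = 3569 rad/s.
Step 2 — Component impedances:
  R: Z = R = 226 Ω
  L: Z = jωL = j·3569·0.00138 = 0 + j4.925 Ω
Step 3 — Series combination: Z_total = R + L = 226 + j4.925 Ω = 226.1∠1.2° Ω.
Step 4 — Source phasor: V = 57.2∠-145.0° V = -46.86 - j32.81 V.
Step 5 — Current: I = V / Z = -0.2104 - j0.1406 A = 0.253∠-146.2° A.
Step 6 — Complex power: S = V·I* = 14.47 + j0.3153 VA.
Step 7 — Real power: P = Re(S) = 14.47 W.
Step 8 — Reactive power: Q = Im(S) = 0.3153 VAR.
Step 9 — Apparent power: |S| = 14.47 VA.
Step 10 — Power factor: PF = P/|S| = 0.9998 (lagging).

(a) P = 14.47 W  (b) Q = 0.3153 VAR  (c) S = 14.47 VA  (d) PF = 0.9998 (lagging)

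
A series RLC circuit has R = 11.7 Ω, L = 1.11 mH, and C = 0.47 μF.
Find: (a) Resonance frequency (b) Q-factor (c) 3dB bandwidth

Step 1 — Resonance: ω₀ = 1/√(LC) = 1/√(0.00111·4.7e-07) = 4.378e+04 rad/s.
Step 2 — f₀ = ω₀/(2π) = 6968 Hz.
Step 3 — Series Q: Q = ω₀L/R = 4.378e+04·0.00111/11.7 = 4.154.
Step 4 — Bandwidth: Δω = ω₀/Q = 1.054e+04 rad/s; BW = Δω/(2π) = 1678 Hz.

(a) f₀ = 6968 Hz  (b) Q = 4.154  (c) BW = 1678 Hz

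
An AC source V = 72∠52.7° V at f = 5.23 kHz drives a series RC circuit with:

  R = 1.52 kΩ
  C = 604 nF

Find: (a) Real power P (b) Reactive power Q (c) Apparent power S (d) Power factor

Step 1 — Angular frequency: ω = 2π·f = 2π·5230 = 3.286e+04 rad/s.
Step 2 — Component impedances:
  R: Z = R = 1520 Ω
  C: Z = 1/(jωC) = -j/(ω·C) = 0 - j50.38 Ω
Step 3 — Series combination: Z_total = R + C = 1520 - j50.38 Ω = 1521∠-1.9° Ω.
Step 4 — Source phasor: V = 72∠52.7° V = 43.63 + j57.27 V.
Step 5 — Current: I = V / Z = 0.02743 + j0.03859 A = 0.04734∠54.6° A.
Step 6 — Complex power: S = V·I* = 3.407 - j0.1129 VA.
Step 7 — Real power: P = Re(S) = 3.407 W.
Step 8 — Reactive power: Q = Im(S) = -0.1129 VAR.
Step 9 — Apparent power: |S| = 3.409 VA.
Step 10 — Power factor: PF = P/|S| = 0.9995 (leading).

(a) P = 3.407 W  (b) Q = -0.1129 VAR  (c) S = 3.409 VA  (d) PF = 0.9995 (leading)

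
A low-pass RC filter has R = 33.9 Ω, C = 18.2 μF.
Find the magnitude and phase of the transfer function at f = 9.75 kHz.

Step 1 — Angular frequency: ω = 2π·9750 = 6.126e+04 rad/s.
Step 2 — Transfer function: H(jω) = 1/(1 + jωRC).
Step 3 — Denominator: 1 + jωRC = 1 + j·6.126e+04·33.9·1.82e-05 = 1 + j37.8.
Step 4 — H = 0.0006995 - j0.02644.
Step 5 — Magnitude: |H| = 0.02645 (-31.6 dB); phase: φ = -88.5°.

|H| = 0.02645 (-31.6 dB), φ = -88.5°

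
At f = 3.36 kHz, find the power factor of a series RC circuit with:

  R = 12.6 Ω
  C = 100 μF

Step 1 — Angular frequency: ω = 2π·f = 2π·3360 = 2.111e+04 rad/s.
Step 2 — Component impedances:
  R: Z = R = 12.6 Ω
  C: Z = 1/(jωC) = -j/(ω·C) = 0 - j0.4737 Ω
Step 3 — Series combination: Z_total = R + C = 12.6 - j0.4737 Ω = 12.61∠-2.2° Ω.
Step 4 — Power factor: PF = cos(φ) = Re(Z)/|Z| = 12.6/12.609 = 0.9993.
Step 5 — Type: Im(Z) = -0.4737 ⇒ leading (phase φ = -2.2°).

PF = 0.9993 (leading, φ = -2.2°)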